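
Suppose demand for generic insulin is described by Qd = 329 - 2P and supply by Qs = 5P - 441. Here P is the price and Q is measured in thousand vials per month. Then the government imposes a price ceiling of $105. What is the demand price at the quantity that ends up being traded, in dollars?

In a free market, 329 - 2P = 5P - 441 gives the equilibrium P* = 110, Q* = 109.
Since 105 < 110, the ceiling is binding.
At P = 105: Qd = 329 - 2·105 = 119 and Qs = 5·105 - 441 = 84.
Only 84 units reach the market. On the demand curve, the marginal buyer's willingness to pay at Q = 84 is (329 - 84)/2 = 122.5.

122.5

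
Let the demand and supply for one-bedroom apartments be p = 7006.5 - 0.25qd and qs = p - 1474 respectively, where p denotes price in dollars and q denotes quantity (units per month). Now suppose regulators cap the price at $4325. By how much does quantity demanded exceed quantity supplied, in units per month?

Rearranging demand gives qd = 28026 - 4p. Without the control the market clears where 28026 - 4p = p - 1474, i.e. p* = 5900 and q* = 4426.
Since 4325 < 5900, the ceiling is binding.
At p = 4325: qd = 28026 - 4·4325 = 10726 and qs = 4325 - 1474 = 2851.
Shortage = qd - qs = 10726 - 2851 = 7875.

7875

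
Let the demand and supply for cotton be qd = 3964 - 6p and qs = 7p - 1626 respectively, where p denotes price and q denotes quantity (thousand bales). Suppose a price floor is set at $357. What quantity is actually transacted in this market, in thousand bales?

Without the control the market clears where 3964 - 6p = 7p - 1626, i.e. p* = 430 and q* = 1384.
Since 357 is below p* = 430, the floor does not bind and the free-market outcome prevails.

1384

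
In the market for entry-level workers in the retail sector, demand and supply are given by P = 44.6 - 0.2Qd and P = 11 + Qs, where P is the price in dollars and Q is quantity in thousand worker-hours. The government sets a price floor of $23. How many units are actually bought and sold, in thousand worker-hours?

Rearranging demand gives Qd = 223 - 5P; rearranging supply gives Qs = P - 11. Setting quantity demanded equal to quantity supplied, 223 - 5P = P - 11, gives P* = 39 and Q* = 28.
Since 23 is below P* = 39, the floor does not bind and the free-market outcome prevails.

28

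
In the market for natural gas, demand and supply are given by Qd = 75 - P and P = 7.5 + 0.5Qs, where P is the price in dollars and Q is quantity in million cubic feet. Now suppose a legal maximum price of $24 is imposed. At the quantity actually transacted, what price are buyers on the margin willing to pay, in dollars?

Rearranging supply gives Qs = 2P - 15. Equilibrium: 75 - P = 2P - 15, so 90 = 3P and P* = 30, Q* = 45.
Since 24 < 30, the ceiling is binding.
At P = 24: Qd = 75 - 24 = 51 and Qs = 2·24 - 15 = 33.
Only 33 units reach the market. On the demand curve, the marginal buyer's willingness to pay at Q = 33 is (75 - 33) = 42.

42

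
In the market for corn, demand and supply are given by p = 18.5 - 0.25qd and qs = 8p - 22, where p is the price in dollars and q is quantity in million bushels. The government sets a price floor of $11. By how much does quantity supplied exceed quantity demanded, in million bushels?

36

Rearranging demand gives qd = 74 - 4p. Setting quantity demanded equal to quantity supplied, 74 - 4p = 8p - 22, gives p* = 8 and q* = 42.
The floor of 11 is above the equilibrium price 8, so it binds.
At p = 11: qd = 74 - 4·11 = 30 and qs = 8·11 - 22 = 66.
Surplus = qs - qd = 66 - 30 = 36.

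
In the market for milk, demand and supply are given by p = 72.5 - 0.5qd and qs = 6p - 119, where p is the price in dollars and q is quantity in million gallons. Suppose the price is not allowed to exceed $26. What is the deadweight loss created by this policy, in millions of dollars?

588

Rearranging demand gives qd = 145 - 2p. Setting quantity demanded equal to quantity supplied, 145 - 2p = 6p - 119, gives p* = 33 and q* = 79.
The ceiling of 26 is below the equilibrium price 33, so it binds.
At p = 26: qd = 145 - 2·26 = 93 and qs = 6·26 - 119 = 37.
Quantity traded falls to 37. At q = 37 the demand price is (145 - 37)/2 = 54 and the supply price is (119 + 37)/6 = 26.
Deadweight loss = ½ · (54 - 26) · (79 - 37) = ½ · 28 · 42 = 588.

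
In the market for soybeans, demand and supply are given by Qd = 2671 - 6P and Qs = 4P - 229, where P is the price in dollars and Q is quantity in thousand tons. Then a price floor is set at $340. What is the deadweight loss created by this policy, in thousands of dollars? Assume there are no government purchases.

Setting quantity demanded equal to quantity supplied, 2671 - 6P = 4P - 229, gives P* = 290 and Q* = 931.
Since 340 > 290, the floor is binding.
At P = 340: Qd = 2671 - 6·340 = 631 and Qs = 4·340 - 229 = 1131.
Quantity traded falls to 631. At Q = 631 the demand price is (2671 - 631)/6 = 340 and the supply price is (229 + 631)/4 = 215.
Deadweight loss = ½ · (340 - 215) · (931 - 631) = ½ · 125 · 300 = 18750.

18750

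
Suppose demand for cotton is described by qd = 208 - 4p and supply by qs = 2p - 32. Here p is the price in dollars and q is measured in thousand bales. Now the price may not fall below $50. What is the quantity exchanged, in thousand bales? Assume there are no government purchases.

8

Setting quantity demanded equal to quantity supplied, 208 - 4p = 2p - 32, gives p* = 40 and q* = 48.
Since 50 > 40, the floor is binding.
At p = 50: qd = 208 - 4·50 = 8 and qs = 2·50 - 32 = 68.
The quantity actually transacted is the short side, demand: 8.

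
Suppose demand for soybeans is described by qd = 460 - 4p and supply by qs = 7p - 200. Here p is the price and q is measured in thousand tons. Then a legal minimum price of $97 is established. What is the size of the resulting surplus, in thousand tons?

Setting quantity demanded equal to quantity supplied, 460 - 4p = 7p - 200, gives p* = 60 and q* = 220.
Because the floor (97) lies above the market-clearing price, it is binding.
At p = 97: qd = 460 - 4·97 = 72 and qs = 7·97 - 200 = 479.
Surplus = qs - qd = 479 - 72 = 407.

407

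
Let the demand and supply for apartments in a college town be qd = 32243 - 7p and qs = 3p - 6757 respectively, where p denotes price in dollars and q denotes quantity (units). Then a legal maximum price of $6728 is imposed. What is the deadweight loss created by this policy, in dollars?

Without the control the market clears where 32243 - 7p = 3p - 6757, i.e. p* = 3900 and q* = 4943.
The ceiling of 6728 is above the equilibrium price 3900, so it is not binding; the market clears at p* = 3900, q* = 4943.
Since the control does not bind, no trades are prevented and deadweight loss is zero.

0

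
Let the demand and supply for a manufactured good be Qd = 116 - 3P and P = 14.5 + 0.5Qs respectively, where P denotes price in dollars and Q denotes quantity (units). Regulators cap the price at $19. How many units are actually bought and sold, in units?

9

Rearranging supply gives Qs = 2P - 29. Equilibrium: 116 - 3P = 2P - 29, so 145 = 5P and P* = 29, Q* = 29.
Since 19 < 29, the ceiling is binding.
At P = 19: Qd = 116 - 3·19 = 59 and Qs = 2·19 - 29 = 9.
The quantity actually transacted is the short side, supply: 9.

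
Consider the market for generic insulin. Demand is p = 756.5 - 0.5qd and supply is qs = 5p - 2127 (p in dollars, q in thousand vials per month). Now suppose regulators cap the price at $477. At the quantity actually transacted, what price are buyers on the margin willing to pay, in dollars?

Rearranging demand gives qd = 1513 - 2p. In a free market, 1513 - 2p = 5p - 2127 gives the equilibrium p* = 520, q* = 473.
Because the ceiling (477) lies below the market-clearing price, it is binding.
At p = 477: qd = 1513 - 2·477 = 559 and qs = 5·477 - 2127 = 258.
Only 258 units reach the market. On the demand curve, the marginal buyer's willingness to pay at q = 258 is (1513 - 258)/2 = 627.5.

627.5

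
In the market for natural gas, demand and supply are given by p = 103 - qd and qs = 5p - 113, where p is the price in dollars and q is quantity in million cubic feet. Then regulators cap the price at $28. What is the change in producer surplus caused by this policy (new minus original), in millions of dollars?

-376

Rearranging demand gives qd = 103 - p. Setting quantity demanded equal to quantity supplied, 103 - p = 5p - 113, gives p* = 36 and q* = 67.
The ceiling of 28 is below the equilibrium price 36, so it binds.
At p = 28: qd = 103 - 28 = 75 and qs = 5·28 - 113 = 27.
Producer surplus without the control is ½ · (36 - 22.6) · 67 = 448.9.
With the ceiling, producers sell 27 units at 28, so PS = ½ · (28 - 22.6) · 27 = 72.9.
Change in producer surplus = 72.9 - 448.9 = -376.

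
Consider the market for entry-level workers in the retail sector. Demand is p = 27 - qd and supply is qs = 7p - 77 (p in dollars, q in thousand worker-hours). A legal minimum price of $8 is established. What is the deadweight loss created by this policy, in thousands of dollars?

0

Rearranging demand gives qd = 27 - p. Setting quantity demanded equal to quantity supplied, 27 - p = 7p - 77, gives p* = 13 and q* = 14.
The floor of 8 is below the equilibrium price 13, so it is not binding; the market clears at p* = 13, q* = 14.
Since the control does not bind, no trades are prevented and deadweight loss is zero.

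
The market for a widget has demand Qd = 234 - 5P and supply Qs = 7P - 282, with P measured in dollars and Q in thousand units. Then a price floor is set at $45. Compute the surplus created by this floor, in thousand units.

Equilibrium: 234 - 5P = 7P - 282, so 516 = 12P and P* = 43, Q* = 19.
The floor of 45 is above the equilibrium price 43, so it binds.
At P = 45: Qd = 234 - 5·45 = 9 and Qs = 7·45 - 282 = 33.
Surplus = Qs - Qd = 33 - 9 = 24.

24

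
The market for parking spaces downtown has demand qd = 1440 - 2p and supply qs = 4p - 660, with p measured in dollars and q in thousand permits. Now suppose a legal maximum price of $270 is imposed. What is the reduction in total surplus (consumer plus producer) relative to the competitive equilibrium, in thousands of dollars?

38400

Without the control the market clears where 1440 - 2p = 4p - 660, i.e. p* = 350 and q* = 740.
The ceiling of 270 is below the equilibrium price 350, so it binds.
At p = 270: qd = 1440 - 2·270 = 900 and qs = 4·270 - 660 = 420.
Quantity traded falls to 420. At q = 420 the demand price is (1440 - 420)/2 = 510 and the supply price is (660 + 420)/4 = 270.
Deadweight loss = ½ · (510 - 270) · (740 - 420) = ½ · 240 · 320 = 38400.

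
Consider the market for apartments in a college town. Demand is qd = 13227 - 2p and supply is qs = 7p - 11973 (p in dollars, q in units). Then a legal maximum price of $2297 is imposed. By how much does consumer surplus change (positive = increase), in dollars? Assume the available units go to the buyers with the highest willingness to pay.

Setting quantity demanded equal to quantity supplied, 13227 - 2p = 7p - 11973, gives p* = 2800 and q* = 7627.
The ceiling of 2297 is below the equilibrium price 2800, so it binds.
At p = 2297: qd = 13227 - 2·2297 = 8633 and qs = 7·2297 - 11973 = 4106.
Consumer surplus without the control is ½ · (6613.5 - 2800) · 7627 = 14542782.25.
With the ceiling, 4106 units are sold at 2297 (assume they go to the highest-value buyers). The demand price at q = 4106 is 4560.5, so CS = ½ · [(6613.5 - 2297) + (4560.5 - 2297)] · 4106 = 13508740.
Change in consumer surplus = 13508740 - 14542782.25 = -1034042.25.

-1034042.25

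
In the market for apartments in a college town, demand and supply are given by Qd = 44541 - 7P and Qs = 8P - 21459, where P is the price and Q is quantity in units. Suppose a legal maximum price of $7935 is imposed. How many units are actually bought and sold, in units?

13741

In a free market, 44541 - 7P = 8P - 21459 gives the equilibrium P* = 4400, Q* = 13741.
Since 7935 is above P* = 4400, the ceiling does not bind and the free-market outcome prevails.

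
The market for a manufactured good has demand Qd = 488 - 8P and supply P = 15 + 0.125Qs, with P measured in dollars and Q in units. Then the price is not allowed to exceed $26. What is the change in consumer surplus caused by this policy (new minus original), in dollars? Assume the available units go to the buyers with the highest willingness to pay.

480

Rearranging supply gives Qs = 8P - 120. Without the control the market clears where 488 - 8P = 8P - 120, i.e. P* = 38 and Q* = 184.
Because the ceiling (26) lies below the market-clearing price, it is binding.
At P = 26: Qd = 488 - 8·26 = 280 and Qs = 8·26 - 120 = 88.
Consumer surplus without the control is ½ · (61 - 38) · 184 = 2116.
With the ceiling, 88 units are sold at 26 (assume they go to the highest-value buyers). The demand price at Q = 88 is 50, so CS = ½ · [(61 - 26) + (50 - 26)] · 88 = 2596.
Change in consumer surplus = 2596 - 2116 = 480.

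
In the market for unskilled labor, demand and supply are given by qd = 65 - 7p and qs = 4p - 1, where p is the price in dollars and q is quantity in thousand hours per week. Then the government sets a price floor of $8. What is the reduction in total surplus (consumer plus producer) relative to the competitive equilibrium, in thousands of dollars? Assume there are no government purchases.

38.5

In a free market, 65 - 7p = 4p - 1 gives the equilibrium p* = 6, q* = 23.
The floor of 8 is above the equilibrium price 6, so it binds.
At p = 8: qd = 65 - 7·8 = 9 and qs = 4·8 - 1 = 31.
Quantity traded falls to 9. At q = 9 the demand price is (65 - 9)/7 = 8 and the supply price is (1 + 9)/4 = 2.5.
Deadweight loss = ½ · (8 - 2.5) · (23 - 9) = ½ · 5.5 · 14 = 38.5.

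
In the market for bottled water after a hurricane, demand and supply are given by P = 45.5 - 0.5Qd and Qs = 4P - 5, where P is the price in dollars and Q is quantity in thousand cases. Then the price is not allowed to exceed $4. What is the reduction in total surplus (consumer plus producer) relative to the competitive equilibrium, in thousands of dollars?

Rearranging demand gives Qd = 91 - 2P. In a free market, 91 - 2P = 4P - 5 gives the equilibrium P* = 16, Q* = 59.
Since 4 < 16, the ceiling is binding.
At P = 4: Qd = 91 - 2·4 = 83 and Qs = 4·4 - 5 = 11.
Quantity traded falls to 11. At Q = 11 the demand price is (91 - 11)/2 = 40 and the supply price is (5 + 11)/4 = 4.
Deadweight loss = ½ · (40 - 4) · (59 - 11) = ½ · 36 · 48 = 864.

864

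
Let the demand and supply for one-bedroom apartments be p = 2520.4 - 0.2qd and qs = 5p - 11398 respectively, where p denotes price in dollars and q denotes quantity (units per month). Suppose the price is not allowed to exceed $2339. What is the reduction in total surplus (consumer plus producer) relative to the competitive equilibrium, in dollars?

18605

Rearranging demand gives qd = 12602 - 5p. Without the control the market clears where 12602 - 5p = 5p - 11398, i.e. p* = 2400 and q* = 602.
Because the ceiling (2339) lies below the market-clearing price, it is binding.
At p = 2339: qd = 12602 - 5·2339 = 907 and qs = 5·2339 - 11398 = 297.
Quantity traded falls to 297. At q = 297 the demand price is (12602 - 297)/5 = 2461 and the supply price is (11398 + 297)/5 = 2339.
Deadweight loss = ½ · (2461 - 2339) · (602 - 297) = ½ · 122 · 305 = 18605.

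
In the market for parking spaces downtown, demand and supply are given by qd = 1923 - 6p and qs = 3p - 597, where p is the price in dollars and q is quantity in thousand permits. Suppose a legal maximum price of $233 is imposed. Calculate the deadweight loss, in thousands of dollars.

4970.25

Without the control the market clears where 1923 - 6p = 3p - 597, i.e. p* = 280 and q* = 243.
Because the ceiling (233) lies below the market-clearing price, it is binding.
At p = 233: qd = 1923 - 6·233 = 525 and qs = 3·233 - 597 = 102.
Quantity traded falls to 102. At q = 102 the demand price is (1923 - 102)/6 = 303.5 and the supply price is (597 + 102)/3 = 233.
Deadweight loss = ½ · (303.5 - 233) · (243 - 102) = ½ · 70.5 · 141 = 4970.25.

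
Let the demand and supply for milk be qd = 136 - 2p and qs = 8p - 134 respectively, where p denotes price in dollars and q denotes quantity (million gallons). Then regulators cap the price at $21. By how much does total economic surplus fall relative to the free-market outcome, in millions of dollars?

Without the control the market clears where 136 - 2p = 8p - 134, i.e. p* = 27 and q* = 82.
Since 21 < 27, the ceiling is binding.
At p = 21: qd = 136 - 2·21 = 94 and qs = 8·21 - 134 = 34.
Quantity traded falls to 34. At q = 34 the demand price is (136 - 34)/2 = 51 and the supply price is (134 + 34)/8 = 21.
Deadweight loss = ½ · (51 - 21) · (82 - 34) = ½ · 30 · 48 = 720.

720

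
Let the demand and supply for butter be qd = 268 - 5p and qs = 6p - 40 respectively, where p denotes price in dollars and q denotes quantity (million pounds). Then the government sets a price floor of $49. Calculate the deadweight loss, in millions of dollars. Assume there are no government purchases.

In a free market, 268 - 5p = 6p - 40 gives the equilibrium p* = 28, q* = 128.
Since 49 > 28, the floor is binding.
At p = 49: qd = 268 - 5·49 = 23 and qs = 6·49 - 40 = 254.
Quantity traded falls to 23. At q = 23 the demand price is (268 - 23)/5 = 49 and the supply price is (40 + 23)/6 = 10.5.
Deadweight loss = ½ · (49 - 10.5) · (128 - 23) = ½ · 38.5 · 105 = 2021.25.

2021.25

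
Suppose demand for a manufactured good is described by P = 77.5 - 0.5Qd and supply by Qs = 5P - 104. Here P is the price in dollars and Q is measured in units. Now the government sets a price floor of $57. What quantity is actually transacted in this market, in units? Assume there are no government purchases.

Rearranging demand gives Qd = 155 - 2P. In a free market, 155 - 2P = 5P - 104 gives the equilibrium P* = 37, Q* = 81.
The floor of 57 is above the equilibrium price 37, so it binds.
At P = 57: Qd = 155 - 2·57 = 41 and Qs = 5·57 - 104 = 181.
The quantity actually transacted is the short side, demand: 41.

41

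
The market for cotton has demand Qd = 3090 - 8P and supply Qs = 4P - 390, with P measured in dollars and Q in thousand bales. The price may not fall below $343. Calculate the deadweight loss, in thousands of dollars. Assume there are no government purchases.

Setting quantity demanded equal to quantity supplied, 3090 - 8P = 4P - 390, gives P* = 290 and Q* = 770.
Since 343 > 290, the floor is binding.
At P = 343: Qd = 3090 - 8·343 = 346 and Qs = 4·343 - 390 = 982.
Quantity traded falls to 346. At Q = 346 the demand price is (3090 - 346)/8 = 343 and the supply price is (390 + 346)/4 = 184.
Deadweight loss = ½ · (343 - 184) · (770 - 346) = ½ · 159 · 424 = 33708.

33708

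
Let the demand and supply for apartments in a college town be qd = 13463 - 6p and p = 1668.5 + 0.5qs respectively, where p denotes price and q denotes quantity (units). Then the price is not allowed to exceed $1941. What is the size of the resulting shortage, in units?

Rearranging supply gives qs = 2p - 3337. Without the control the market clears where 13463 - 6p = 2p - 3337, i.e. p* = 2100 and q* = 863.
Because the ceiling (1941) lies below the market-clearing price, it is binding.
At p = 1941: qd = 13463 - 6·1941 = 1817 and qs = 2·1941 - 3337 = 545.
Shortage = qd - qs = 1817 - 545 = 1272.

1272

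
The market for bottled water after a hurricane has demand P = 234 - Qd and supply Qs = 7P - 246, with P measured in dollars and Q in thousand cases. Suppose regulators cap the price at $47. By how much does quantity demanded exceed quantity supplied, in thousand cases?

Rearranging demand gives Qd = 234 - P. In a free market, 234 - P = 7P - 246 gives the equilibrium P* = 60, Q* = 174.
The ceiling of 47 is below the equilibrium price 60, so it binds.
At P = 47: Qd = 234 - 47 = 187 and Qs = 7·47 - 246 = 83.
Shortage = Qd - Qs = 187 - 83 = 104.

104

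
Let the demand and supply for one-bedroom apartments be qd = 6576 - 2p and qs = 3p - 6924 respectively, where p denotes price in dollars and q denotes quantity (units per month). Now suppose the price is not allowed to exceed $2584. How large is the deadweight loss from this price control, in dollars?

50460

Setting quantity demanded equal to quantity supplied, 6576 - 2p = 3p - 6924, gives p* = 2700 and q* = 1176.
Because the ceiling (2584) lies below the market-clearing price, it is binding.
At p = 2584: qd = 6576 - 2·2584 = 1408 and qs = 3·2584 - 6924 = 828.
Quantity traded falls to 828. At q = 828 the demand price is (6576 - 828)/2 = 2874 and the supply price is (6924 + 828)/3 = 2584.
Deadweight loss = ½ · (2874 - 2584) · (1176 - 828) = ½ · 290 · 348 = 50460.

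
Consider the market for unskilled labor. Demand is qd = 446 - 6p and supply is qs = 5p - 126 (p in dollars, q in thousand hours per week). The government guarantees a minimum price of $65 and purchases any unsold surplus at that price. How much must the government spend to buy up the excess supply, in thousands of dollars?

9295

Equilibrium: 446 - 6p = 5p - 126, so 572 = 11p and p* = 52, q* = 134.
The floor of 65 is above the equilibrium price 52, so it binds.
At p = 65: qd = 446 - 6·65 = 56 and qs = 5·65 - 126 = 199.
Surplus = qs - qd = 143.
Government expenditure = surplus × support price = 143 × 65 = 9295.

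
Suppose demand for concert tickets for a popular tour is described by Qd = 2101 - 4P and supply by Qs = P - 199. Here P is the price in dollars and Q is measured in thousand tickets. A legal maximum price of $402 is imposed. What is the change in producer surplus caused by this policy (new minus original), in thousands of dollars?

-13456

Without the control the market clears where 2101 - 4P = P - 199, i.e. P* = 460 and Q* = 261.
Since 402 < 460, the ceiling is binding.
At P = 402: Qd = 2101 - 4·402 = 493 and Qs = 402 - 199 = 203.
Producer surplus without the control is ½ · (460 - 199) · 261 = 34060.5.
With the ceiling, producers sell 203 units at 402, so PS = ½ · (402 - 199) · 203 = 20604.5.
Change in producer surplus = 20604.5 - 34060.5 = -13456.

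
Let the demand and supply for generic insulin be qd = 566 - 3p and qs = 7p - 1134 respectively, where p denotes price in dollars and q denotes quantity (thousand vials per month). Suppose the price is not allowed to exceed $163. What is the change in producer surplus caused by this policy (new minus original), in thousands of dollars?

-220.5

Equilibrium: 566 - 3p = 7p - 1134, so 1700 = 10p and p* = 170, q* = 56.
Because the ceiling (163) lies below the market-clearing price, it is binding.
At p = 163: qd = 566 - 3·163 = 77 and qs = 7·163 - 1134 = 7.
Producer surplus without the control is ½ · (170 - 162) · 56 = 224.
With the ceiling, producers sell 7 units at 163, so PS = ½ · (163 - 162) · 7 = 3.5.
Change in producer surplus = 3.5 - 224 = -220.5.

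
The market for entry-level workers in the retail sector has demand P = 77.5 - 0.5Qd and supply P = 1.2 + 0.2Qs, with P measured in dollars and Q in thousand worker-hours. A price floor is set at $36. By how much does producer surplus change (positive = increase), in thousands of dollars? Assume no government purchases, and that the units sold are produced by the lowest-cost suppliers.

1011.4

Rearranging demand gives Qd = 155 - 2P; rearranging supply gives Qs = 5P - 6. In a free market, 155 - 2P = 5P - 6 gives the equilibrium P* = 23, Q* = 109.
Because the floor (36) lies above the market-clearing price, it is binding.
At P = 36: Qd = 155 - 2·36 = 83 and Qs = 5·36 - 6 = 174.
Producer surplus without the control is ½ · (23 - 1.2) · 109 = 1188.1.
With the floor, 83 units are sold at 36. The supply price at Q = 83 is 17.8, so PS = ½ · [(36 - 1.2) + (36 - 17.8)] · 83 = 2199.5.
Change in producer surplus = 2199.5 - 1188.1 = 1011.4.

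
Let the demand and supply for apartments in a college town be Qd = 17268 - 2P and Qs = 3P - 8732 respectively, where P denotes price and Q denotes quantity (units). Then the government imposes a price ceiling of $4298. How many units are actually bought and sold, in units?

4162

Setting quantity demanded equal to quantity supplied, 17268 - 2P = 3P - 8732, gives P* = 5200 and Q* = 6868.
Because the ceiling (4298) lies below the market-clearing price, it is binding.
At P = 4298: Qd = 17268 - 2·4298 = 8672 and Qs = 3·4298 - 8732 = 4162.
The quantity actually transacted is the short side, supply: 4162.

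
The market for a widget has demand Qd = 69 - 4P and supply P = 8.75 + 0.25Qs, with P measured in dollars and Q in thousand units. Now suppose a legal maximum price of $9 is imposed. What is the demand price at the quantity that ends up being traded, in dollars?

Rearranging supply gives Qs = 4P - 35. Without the control the market clears where 69 - 4P = 4P - 35, i.e. P* = 13 and Q* = 17.
The ceiling of 9 is below the equilibrium price 13, so it binds.
At P = 9: Qd = 69 - 4·9 = 33 and Qs = 4·9 - 35 = 1.
Only 1 units reach the market. On the demand curve, the marginal buyer's willingness to pay at Q = 1 is (69 - 1)/4 = 17.

17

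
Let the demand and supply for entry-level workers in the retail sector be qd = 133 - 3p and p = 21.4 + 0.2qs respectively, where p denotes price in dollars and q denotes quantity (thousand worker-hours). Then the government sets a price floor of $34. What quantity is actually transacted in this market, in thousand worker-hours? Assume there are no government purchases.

Rearranging supply gives qs = 5p - 107. Equilibrium: 133 - 3p = 5p - 107, so 240 = 8p and p* = 30, q* = 43.
Since 34 > 30, the floor is binding.
At p = 34: qd = 133 - 3·34 = 31 and qs = 5·34 - 107 = 63.
The quantity actually transacted is the short side, demand: 31.

31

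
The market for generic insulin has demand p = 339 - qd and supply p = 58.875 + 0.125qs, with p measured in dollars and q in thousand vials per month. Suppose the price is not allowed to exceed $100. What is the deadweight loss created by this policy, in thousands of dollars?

Rearranging demand gives qd = 339 - p; rearranging supply gives qs = 8p - 471. Without the control the market clears where 339 - p = 8p - 471, i.e. p* = 90 and q* = 249.
The ceiling of 100 is above the equilibrium price 90, so it is not binding; the market clears at p* = 90, q* = 249.
Since the control does not bind, no trades are prevented and deadweight loss is zero.

0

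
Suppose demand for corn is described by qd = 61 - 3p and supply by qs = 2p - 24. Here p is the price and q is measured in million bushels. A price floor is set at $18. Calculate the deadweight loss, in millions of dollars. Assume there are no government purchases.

Setting quantity demanded equal to quantity supplied, 61 - 3p = 2p - 24, gives p* = 17 and q* = 10.
Because the floor (18) lies above the market-clearing price, it is binding.
At p = 18: qd = 61 - 3·18 = 7 and qs = 2·18 - 24 = 12.
Quantity traded falls to 7. At q = 7 the demand price is (61 - 7)/3 = 18 and the supply price is (24 + 7)/2 = 15.5.
Deadweight loss = ½ · (18 - 15.5) · (10 - 7) = ½ · 2.5 · 3 = 3.75.

3.75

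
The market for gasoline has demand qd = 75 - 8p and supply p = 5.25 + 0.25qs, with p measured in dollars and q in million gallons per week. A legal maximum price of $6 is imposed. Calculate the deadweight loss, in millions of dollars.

Rearranging supply gives qs = 4p - 21. In a free market, 75 - 8p = 4p - 21 gives the equilibrium p* = 8, q* = 11.
Since 6 < 8, the ceiling is binding.
At p = 6: qd = 75 - 8·6 = 27 and qs = 4·6 - 21 = 3.
Quantity traded falls to 3. At q = 3 the demand price is (75 - 3)/8 = 9 and the supply price is (21 + 3)/4 = 6.
Deadweight loss = ½ · (9 - 6) · (11 - 3) = ½ · 3 · 8 = 12.

12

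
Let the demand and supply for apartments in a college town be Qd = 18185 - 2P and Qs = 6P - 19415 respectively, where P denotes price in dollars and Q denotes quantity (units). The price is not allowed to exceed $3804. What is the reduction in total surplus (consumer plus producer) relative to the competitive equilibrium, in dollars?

Equilibrium: 18185 - 2P = 6P - 19415, so 37600 = 8P and P* = 4700, Q* = 8785.
The ceiling of 3804 is below the equilibrium price 4700, so it binds.
At P = 3804: Qd = 18185 - 2·3804 = 10577 and Qs = 6·3804 - 19415 = 3409.
Quantity traded falls to 3409. At Q = 3409 the demand price is (18185 - 3409)/2 = 7388 and the supply price is (19415 + 3409)/6 = 3804.
Deadweight loss = ½ · (7388 - 3804) · (8785 - 3409) = ½ · 3584 · 5376 = 9633792.

9633792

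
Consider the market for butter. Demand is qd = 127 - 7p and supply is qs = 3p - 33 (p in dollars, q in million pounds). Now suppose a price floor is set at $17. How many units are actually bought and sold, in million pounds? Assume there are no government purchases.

8

Without the control the market clears where 127 - 7p = 3p - 33, i.e. p* = 16 and q* = 15.
Because the floor (17) lies above the market-clearing price, it is binding.
At p = 17: qd = 127 - 7·17 = 8 and qs = 3·17 - 33 = 18.
The quantity actually transacted is the short side, demand: 8.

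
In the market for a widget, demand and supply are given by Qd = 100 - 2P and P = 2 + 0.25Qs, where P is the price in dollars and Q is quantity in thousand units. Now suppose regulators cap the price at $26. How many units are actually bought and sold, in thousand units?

Rearranging supply gives Qs = 4P - 8. In a free market, 100 - 2P = 4P - 8 gives the equilibrium P* = 18, Q* = 64.
The ceiling of 26 is above the equilibrium price 18, so it is not binding; the market clears at P* = 18, Q* = 64.

64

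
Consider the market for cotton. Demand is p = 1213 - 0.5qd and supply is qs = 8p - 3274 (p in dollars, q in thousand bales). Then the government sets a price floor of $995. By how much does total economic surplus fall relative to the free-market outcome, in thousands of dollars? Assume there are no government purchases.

225781.25

Rearranging demand gives qd = 2426 - 2p. Without the control the market clears where 2426 - 2p = 8p - 3274, i.e. p* = 570 and q* = 1286.
Since 995 > 570, the floor is binding.
At p = 995: qd = 2426 - 2·995 = 436 and qs = 8·995 - 3274 = 4686.
Quantity traded falls to 436. At q = 436 the demand price is (2426 - 436)/2 = 995 and the supply price is (3274 + 436)/8 = 463.75.
Deadweight loss = ½ · (995 - 463.75) · (1286 - 436) = ½ · 531.25 · 850 = 225781.25.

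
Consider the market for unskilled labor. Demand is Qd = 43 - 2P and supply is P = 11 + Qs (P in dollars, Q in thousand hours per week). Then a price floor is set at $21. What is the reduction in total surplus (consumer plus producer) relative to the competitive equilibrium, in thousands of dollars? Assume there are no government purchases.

Rearranging supply gives Qs = P - 11. In a free market, 43 - 2P = P - 11 gives the equilibrium P* = 18, Q* = 7.
The floor of 21 is above the equilibrium price 18, so it binds.
At P = 21: Qd = 43 - 2·21 = 1 and Qs = 21 - 11 = 10.
Quantity traded falls to 1. At Q = 1 the demand price is (43 - 1)/2 = 21 and the supply price is 11 + 1 = 12.
Deadweight loss = ½ · (21 - 12) · (7 - 1) = ½ · 9 · 6 = 27.

27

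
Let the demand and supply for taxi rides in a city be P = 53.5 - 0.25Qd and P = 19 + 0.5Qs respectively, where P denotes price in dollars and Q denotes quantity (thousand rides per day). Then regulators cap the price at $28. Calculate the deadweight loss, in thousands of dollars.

Rearranging demand gives Qd = 214 - 4P; rearranging supply gives Qs = 2P - 38. Without the control the market clears where 214 - 4P = 2P - 38, i.e. P* = 42 and Q* = 46.
Since 28 < 42, the ceiling is binding.
At P = 28: Qd = 214 - 4·28 = 102 and Qs = 2·28 - 38 = 18.
Quantity traded falls to 18. At Q = 18 the demand price is (214 - 18)/4 = 49 and the supply price is (38 + 18)/2 = 28.
Deadweight loss = ½ · (49 - 28) · (46 - 18) = ½ · 21 · 28 = 294.

294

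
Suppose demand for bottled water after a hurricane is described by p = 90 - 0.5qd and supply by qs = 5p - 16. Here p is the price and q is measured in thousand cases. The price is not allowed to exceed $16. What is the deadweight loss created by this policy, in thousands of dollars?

1260

Rearranging demand gives qd = 180 - 2p. Equilibrium: 180 - 2p = 5p - 16, so 196 = 7p and p* = 28, q* = 124.
Because the ceiling (16) lies below the market-clearing price, it is binding.
At p = 16: qd = 180 - 2·16 = 148 and qs = 5·16 - 16 = 64.
Quantity traded falls to 64. At q = 64 the demand price is (180 - 64)/2 = 58 and the supply price is (16 + 64)/5 = 16.
Deadweight loss = ½ · (58 - 16) · (124 - 64) = ½ · 42 · 60 = 1260.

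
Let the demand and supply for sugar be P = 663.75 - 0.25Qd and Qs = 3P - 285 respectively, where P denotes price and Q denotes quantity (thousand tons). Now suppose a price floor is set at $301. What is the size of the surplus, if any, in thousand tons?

0

Rearranging demand gives Qd = 2655 - 4P. Without the control the market clears where 2655 - 4P = 3P - 285, i.e. P* = 420 and Q* = 975.
Since 301 is below P* = 420, the floor does not bind and the free-market outcome prevails.
Since the control does not bind, there is no surplus.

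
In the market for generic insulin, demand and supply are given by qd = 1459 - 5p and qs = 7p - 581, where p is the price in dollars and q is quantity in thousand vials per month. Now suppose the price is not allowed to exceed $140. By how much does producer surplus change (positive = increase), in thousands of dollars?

Equilibrium: 1459 - 5p = 7p - 581, so 2040 = 12p and p* = 170, q* = 609.
Since 140 < 170, the ceiling is binding.
At p = 140: qd = 1459 - 5·140 = 759 and qs = 7·140 - 581 = 399.
Producer surplus without the control is ½ · (170 - 83) · 609 = 26491.5.
With the ceiling, producers sell 399 units at 140, so PS = ½ · (140 - 83) · 399 = 11371.5.
Change in producer surplus = 11371.5 - 26491.5 = -15120.

-15120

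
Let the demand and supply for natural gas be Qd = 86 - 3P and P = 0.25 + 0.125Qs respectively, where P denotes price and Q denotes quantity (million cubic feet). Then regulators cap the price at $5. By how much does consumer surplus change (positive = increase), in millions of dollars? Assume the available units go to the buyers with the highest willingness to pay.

Rearranging supply gives Qs = 8P - 2. Without the control the market clears where 86 - 3P = 8P - 2, i.e. P* = 8 and Q* = 62.
Because the ceiling (5) lies below the market-clearing price, it is binding.
At P = 5: Qd = 86 - 3·5 = 71 and Qs = 8·5 - 2 = 38.
Consumer surplus without the control is ½ · (86/3 - 8) · 62 = 1922/3.
With the ceiling, 38 units are sold at 5 (assume they go to the highest-value buyers). The demand price at Q = 38 is 16, so CS = ½ · [(86/3 - 5) + (16 - 5)] · 38 = 1976/3.
Change in consumer surplus = 1976/3 - 1922/3 = 18.

18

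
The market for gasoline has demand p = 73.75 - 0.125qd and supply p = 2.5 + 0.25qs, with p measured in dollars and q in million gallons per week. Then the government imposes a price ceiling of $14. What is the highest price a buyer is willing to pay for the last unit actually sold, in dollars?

Rearranging demand gives qd = 590 - 8p; rearranging supply gives qs = 4p - 10. Setting quantity demanded equal to quantity supplied, 590 - 8p = 4p - 10, gives p* = 50 and q* = 190.
Because the ceiling (14) lies below the market-clearing price, it is binding.
At p = 14: qd = 590 - 8·14 = 478 and qs = 4·14 - 10 = 46.
Only 46 units reach the market. On the demand curve, the marginal buyer's willingness to pay at q = 46 is (590 - 46)/8 = 68.

68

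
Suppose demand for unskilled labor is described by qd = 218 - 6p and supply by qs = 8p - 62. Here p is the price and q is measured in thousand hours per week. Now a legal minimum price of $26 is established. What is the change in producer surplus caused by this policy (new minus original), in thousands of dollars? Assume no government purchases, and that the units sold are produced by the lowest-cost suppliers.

Without the control the market clears where 218 - 6p = 8p - 62, i.e. p* = 20 and q* = 98.
Because the floor (26) lies above the market-clearing price, it is binding.
At p = 26: qd = 218 - 6·26 = 62 and qs = 8·26 - 62 = 146.
Producer surplus without the control is ½ · (20 - 7.75) · 98 = 600.25.
With the floor, 62 units are sold at 26. The supply price at q = 62 is 15.5, so PS = ½ · [(26 - 7.75) + (26 - 15.5)] · 62 = 891.25.
Change in producer surplus = 891.25 - 600.25 = 291.

291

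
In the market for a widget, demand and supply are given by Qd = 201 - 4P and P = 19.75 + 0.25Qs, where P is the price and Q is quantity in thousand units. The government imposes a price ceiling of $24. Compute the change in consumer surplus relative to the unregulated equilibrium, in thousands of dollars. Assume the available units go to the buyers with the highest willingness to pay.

-55

Rearranging supply gives Qs = 4P - 79. Without the control the market clears where 201 - 4P = 4P - 79, i.e. P* = 35 and Q* = 61.
Since 24 < 35, the ceiling is binding.
At P = 24: Qd = 201 - 4·24 = 105 and Qs = 4·24 - 79 = 17.
Consumer surplus without the control is ½ · (50.25 - 35) · 61 = 465.125.
With the ceiling, 17 units are sold at 24 (assume they go to the highest-value buyers). The demand price at Q = 17 is 46, so CS = ½ · [(50.25 - 24) + (46 - 24)] · 17 = 410.125.
Change in consumer surplus = 410.125 - 465.125 = -55.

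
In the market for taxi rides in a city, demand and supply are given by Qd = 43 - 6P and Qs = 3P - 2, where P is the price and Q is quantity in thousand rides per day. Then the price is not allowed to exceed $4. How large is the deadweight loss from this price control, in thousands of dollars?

2.25

Setting quantity demanded equal to quantity supplied, 43 - 6P = 3P - 2, gives P* = 5 and Q* = 13.
Since 4 < 5, the ceiling is binding.
At P = 4: Qd = 43 - 6·4 = 19 and Qs = 3·4 - 2 = 10.
Quantity traded falls to 10. At Q = 10 the demand price is (43 - 10)/6 = 5.5 and the supply price is (2 + 10)/3 = 4.
Deadweight loss = ½ · (5.5 - 4) · (13 - 10) = ½ · 1.5 · 3 = 2.25.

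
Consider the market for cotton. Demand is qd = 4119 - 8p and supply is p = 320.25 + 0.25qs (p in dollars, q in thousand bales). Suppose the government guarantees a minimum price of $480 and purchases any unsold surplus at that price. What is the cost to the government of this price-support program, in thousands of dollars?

Rearranging supply gives qs = 4p - 1281. Setting quantity demanded equal to quantity supplied, 4119 - 8p = 4p - 1281, gives p* = 450 and q* = 519.
Because the floor (480) lies above the market-clearing price, it is binding.
At p = 480: qd = 4119 - 8·480 = 279 and qs = 4·480 - 1281 = 639.
Surplus = qs - qd = 360.
Government expenditure = surplus × support price = 360 × 480 = 172800.

172800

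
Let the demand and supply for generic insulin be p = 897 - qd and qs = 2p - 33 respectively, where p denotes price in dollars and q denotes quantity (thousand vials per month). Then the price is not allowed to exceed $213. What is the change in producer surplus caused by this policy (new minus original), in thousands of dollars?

-47530

Rearranging demand gives qd = 897 - p. In a free market, 897 - p = 2p - 33 gives the equilibrium p* = 310, q* = 587.
Since 213 < 310, the ceiling is binding.
At p = 213: qd = 897 - 213 = 684 and qs = 2·213 - 33 = 393.
Producer surplus without the control is ½ · (310 - 16.5) · 587 = 86142.25.
With the ceiling, producers sell 393 units at 213, so PS = ½ · (213 - 16.5) · 393 = 38612.25.
Change in producer surplus = 38612.25 - 86142.25 = -47530.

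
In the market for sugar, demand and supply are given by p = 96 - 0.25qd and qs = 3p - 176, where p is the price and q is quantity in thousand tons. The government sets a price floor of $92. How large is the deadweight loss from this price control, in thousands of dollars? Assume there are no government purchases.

Rearranging demand gives qd = 384 - 4p. Equilibrium: 384 - 4p = 3p - 176, so 560 = 7p and p* = 80, q* = 64.
The floor of 92 is above the equilibrium price 80, so it binds.
At p = 92: qd = 384 - 4·92 = 16 and qs = 3·92 - 176 = 100.
Quantity traded falls to 16. At q = 16 the demand price is (384 - 16)/4 = 92 and the supply price is (176 + 16)/3 = 64.
Deadweight loss = ½ · (92 - 64) · (64 - 16) = ½ · 28 · 48 = 672.

672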